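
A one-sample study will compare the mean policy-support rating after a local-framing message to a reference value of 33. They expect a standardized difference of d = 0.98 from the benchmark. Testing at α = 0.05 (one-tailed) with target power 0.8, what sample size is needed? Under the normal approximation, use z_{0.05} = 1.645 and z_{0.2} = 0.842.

n = 7

For a one-sample test: n = ((z_{α} + z_β) / d)².
z_{α} + z_β = 1.645 + 0.842 = 2.487.
n = (2.487 / 0.98)² = 2.538² = 6.44.
Round up.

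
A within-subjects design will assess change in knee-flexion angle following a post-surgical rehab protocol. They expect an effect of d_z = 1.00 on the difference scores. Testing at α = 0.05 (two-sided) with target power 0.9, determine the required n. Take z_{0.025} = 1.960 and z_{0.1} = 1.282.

n = 11 pairs

For a paired (one-sample on differences) test: n = ((z_{α/2} + z_β) / d)².
z_{α/2} + z_β = 1.960 + 1.282 = 3.242.
n = (3.242 / 1.00)² = 3.242² = 10.51.
Round up.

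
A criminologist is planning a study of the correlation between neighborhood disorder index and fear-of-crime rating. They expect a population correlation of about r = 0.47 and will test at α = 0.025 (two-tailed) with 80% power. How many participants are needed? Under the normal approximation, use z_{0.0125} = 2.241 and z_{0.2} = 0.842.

n = 40

Fisher's z: C = ½·ln((1+r)/(1−r)) = ½·ln(2.7736) = 0.5101.
n = ((z_{α/2} + z_β)/C)² + 3.
(2.241 + 0.842) / 0.5101 = 3.083 / 0.5101 = 6.044.
n = 6.044² + 3 = 36.53 + 3 = 39.5.
Round up.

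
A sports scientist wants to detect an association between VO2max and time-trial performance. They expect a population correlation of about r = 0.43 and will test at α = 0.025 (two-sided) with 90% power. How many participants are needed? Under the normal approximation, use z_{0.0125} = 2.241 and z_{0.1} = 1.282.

n = 62

Fisher's z: C = ½·ln((1+r)/(1−r)) = ½·ln(2.5088) = 0.4599.
n = ((z_{α/2} + z_β)/C)² + 3.
(2.241 + 1.282) / 0.4599 = 3.523 / 0.4599 = 7.660.
n = 7.660² + 3 = 58.68 + 3 = 61.7.
Round up.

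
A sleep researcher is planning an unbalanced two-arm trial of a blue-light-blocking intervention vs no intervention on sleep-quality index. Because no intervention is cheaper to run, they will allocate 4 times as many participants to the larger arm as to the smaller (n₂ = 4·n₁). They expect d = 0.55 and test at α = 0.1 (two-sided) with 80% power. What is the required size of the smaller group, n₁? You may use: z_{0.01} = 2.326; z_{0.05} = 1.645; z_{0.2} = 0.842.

With allocation ratio k = n₂/n₁ = 4, Var(x̄₁−x̄₂) = σ²(1/n₁ + 1/(k·n₁)) = σ²·(k+1)/(k·n₁).
So n₁ = (1 + 1/k)·((z_{α/2} + z_β)/d)² = 1.250 × (2.487/0.55)².
n₁ = 1.250 × 20.45 = 25.6.
Round up: n₁ = 26, giving n₂ = 4 × 26 = 104.

n₁ = 26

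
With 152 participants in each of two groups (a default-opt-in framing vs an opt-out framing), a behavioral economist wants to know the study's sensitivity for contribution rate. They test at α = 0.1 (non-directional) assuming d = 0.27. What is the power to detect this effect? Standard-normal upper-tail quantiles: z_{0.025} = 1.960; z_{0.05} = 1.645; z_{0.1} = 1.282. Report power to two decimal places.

For two equal groups, power = Φ(d·√(n/2) − z_{α/2}).
d·√(n/2) = 0.27 × √(152/2) = 0.27 × 8.718 = 2.354.
z_β = 2.354 − 1.645 = 0.709.
Power = Φ(0.709) = 0.761.

power ≈ 0.76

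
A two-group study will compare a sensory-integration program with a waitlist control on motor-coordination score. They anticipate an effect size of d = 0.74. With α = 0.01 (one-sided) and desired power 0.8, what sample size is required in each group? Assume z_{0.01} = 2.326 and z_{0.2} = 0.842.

For two independent groups with equal n: n = 2·((z_{α} + z_β) / d)².
z_{α} + z_β = 2.326 + 0.842 = 3.168.
n = 2 × (3.168 / 0.74)² = 2 × 4.281² = 2 × 18.33 = 36.7.
Round up to the next whole participant.

n = 37 per group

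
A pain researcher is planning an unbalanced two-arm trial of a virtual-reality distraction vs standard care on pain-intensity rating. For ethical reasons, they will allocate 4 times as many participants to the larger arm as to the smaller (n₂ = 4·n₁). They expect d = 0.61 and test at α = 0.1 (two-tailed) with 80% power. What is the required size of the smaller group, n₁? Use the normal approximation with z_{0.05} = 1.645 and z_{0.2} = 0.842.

With allocation ratio k = n₂/n₁ = 4, Var(x̄₁−x̄₂) = σ²(1/n₁ + 1/(k·n₁)) = σ²·(k+1)/(k·n₁).
So n₁ = (1 + 1/k)·((z_{α/2} + z_β)/d)² = 1.250 × (2.487/0.61)².
n₁ = 1.250 × 16.62 = 20.8.
Round up: n₁ = 21, giving n₂ = 4 × 21 = 84.

n₁ = 21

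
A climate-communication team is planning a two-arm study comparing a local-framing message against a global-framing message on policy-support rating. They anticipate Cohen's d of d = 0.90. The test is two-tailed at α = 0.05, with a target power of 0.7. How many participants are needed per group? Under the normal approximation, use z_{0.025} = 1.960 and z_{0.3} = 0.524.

For two independent groups with equal n: n = 2·((z_{α/2} + z_β) / d)².
z_{α/2} + z_β = 1.960 + 0.524 = 2.484.
n = 2 × (2.484 / 0.90)² = 2 × 2.760² = 2 × 7.62 = 15.2.
Round up to the next whole participant.

n = 16 per group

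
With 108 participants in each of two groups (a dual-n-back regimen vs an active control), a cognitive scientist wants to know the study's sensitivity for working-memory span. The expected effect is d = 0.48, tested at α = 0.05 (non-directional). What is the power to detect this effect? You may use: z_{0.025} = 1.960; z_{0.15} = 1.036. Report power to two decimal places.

For two equal groups, power = Φ(d·√(n/2) − z_{α/2}).
d·√(n/2) = 0.48 × √(108/2) = 0.48 × 7.348 = 3.527.
z_β = 3.527 − 1.960 = 1.567.
Power = Φ(1.567) = 0.941.

power ≈ 0.94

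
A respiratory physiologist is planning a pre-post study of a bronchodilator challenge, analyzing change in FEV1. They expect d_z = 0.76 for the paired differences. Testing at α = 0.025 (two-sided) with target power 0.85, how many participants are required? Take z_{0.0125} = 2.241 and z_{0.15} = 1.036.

For a paired (one-sample on differences) test: n = ((z_{α/2} + z_β) / d)².
z_{α/2} + z_β = 2.241 + 1.036 = 3.277.
n = (3.277 / 0.76)² = 4.312² = 18.59.
Round up.

n = 19 pairs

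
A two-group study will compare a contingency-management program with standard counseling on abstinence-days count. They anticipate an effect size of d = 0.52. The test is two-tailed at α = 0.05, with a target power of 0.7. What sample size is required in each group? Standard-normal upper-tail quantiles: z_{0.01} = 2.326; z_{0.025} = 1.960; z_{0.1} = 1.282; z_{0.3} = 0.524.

n = 46 per group

For two independent groups with equal n: n = 2·((z_{α/2} + z_β) / d)².
z_{α/2} + z_β = 1.960 + 0.524 = 2.484.
n = 2 × (2.484 / 0.52)² = 2 × 4.777² = 2 × 22.82 = 45.6.
Round up to the next whole participant.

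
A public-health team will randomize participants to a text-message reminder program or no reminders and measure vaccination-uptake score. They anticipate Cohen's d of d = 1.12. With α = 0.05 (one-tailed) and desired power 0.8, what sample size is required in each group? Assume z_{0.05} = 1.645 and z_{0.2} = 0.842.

For two independent groups with equal n: n = 2·((z_{α} + z_β) / d)².
z_{α} + z_β = 1.645 + 0.842 = 2.487.
n = 2 × (2.487 / 1.12)² = 2 × 2.221² = 2 × 4.93 = 9.9.
Round up to the next whole participant.

n = 10 per group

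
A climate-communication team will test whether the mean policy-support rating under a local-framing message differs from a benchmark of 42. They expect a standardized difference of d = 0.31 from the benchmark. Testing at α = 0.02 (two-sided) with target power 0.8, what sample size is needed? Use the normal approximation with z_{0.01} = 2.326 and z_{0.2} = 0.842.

n = 105

For a one-sample test: n = ((z_{α/2} + z_β) / d)².
z_{α/2} + z_β = 2.326 + 0.842 = 3.168.
n = (3.168 / 0.31)² = 10.219² = 104.44.
Round up.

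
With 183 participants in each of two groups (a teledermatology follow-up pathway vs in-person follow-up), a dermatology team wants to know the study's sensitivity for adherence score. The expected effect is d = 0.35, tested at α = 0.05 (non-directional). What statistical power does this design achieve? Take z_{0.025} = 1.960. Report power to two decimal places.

For two equal groups, power = Φ(d·√(n/2) − z_{α/2}).
d·√(n/2) = 0.35 × √(183/2) = 0.35 × 9.566 = 3.348.
z_β = 3.348 − 1.960 = 1.388.
Power = Φ(1.388) = 0.917.

power ≈ 0.92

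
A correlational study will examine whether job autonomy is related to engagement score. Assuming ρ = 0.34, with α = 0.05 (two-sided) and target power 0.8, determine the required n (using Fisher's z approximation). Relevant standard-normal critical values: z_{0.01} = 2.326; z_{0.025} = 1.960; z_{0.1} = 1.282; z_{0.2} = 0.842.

Fisher's z: C = ½·ln((1+r)/(1−r)) = ½·ln(2.0303) = 0.3541.
n = ((z_{α/2} + z_β)/C)² + 3.
(1.960 + 0.842) / 0.3541 = 2.802 / 0.3541 = 7.913.
n = 7.913² + 3 = 62.62 + 3 = 65.6.
Round up.

n = 66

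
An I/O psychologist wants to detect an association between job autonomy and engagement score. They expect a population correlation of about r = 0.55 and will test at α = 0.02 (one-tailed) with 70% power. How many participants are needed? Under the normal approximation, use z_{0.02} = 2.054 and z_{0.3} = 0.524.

Fisher's z: C = ½·ln((1+r)/(1−r)) = ½·ln(3.4444) = 0.6184.
n = ((z_{α} + z_β)/C)² + 3.
(2.054 + 0.524) / 0.6184 = 2.578 / 0.6184 = 4.169.
n = 4.169² + 3 = 17.38 + 3 = 20.4.
Round up.

n = 21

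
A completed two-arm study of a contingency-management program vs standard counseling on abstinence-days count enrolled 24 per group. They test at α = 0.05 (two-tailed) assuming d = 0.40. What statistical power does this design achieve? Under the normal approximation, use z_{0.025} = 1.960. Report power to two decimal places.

For two equal groups, power = Φ(d·√(n/2) − z_{α/2}).
d·√(n/2) = 0.40 × √(24/2) = 0.40 × 3.464 = 1.386.
z_β = 1.386 − 1.960 = -0.574.
Power = Φ(-0.574) = 0.283.

power ≈ 0.28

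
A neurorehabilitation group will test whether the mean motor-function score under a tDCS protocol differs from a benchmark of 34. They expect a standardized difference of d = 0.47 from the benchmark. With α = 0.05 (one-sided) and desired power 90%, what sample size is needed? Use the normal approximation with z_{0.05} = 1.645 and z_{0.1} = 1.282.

n = 39

For a one-sample test: n = ((z_{α} + z_β) / d)².
z_{α} + z_β = 1.645 + 1.282 = 2.927.
n = (2.927 / 0.47)² = 6.228² = 38.78.
Round up.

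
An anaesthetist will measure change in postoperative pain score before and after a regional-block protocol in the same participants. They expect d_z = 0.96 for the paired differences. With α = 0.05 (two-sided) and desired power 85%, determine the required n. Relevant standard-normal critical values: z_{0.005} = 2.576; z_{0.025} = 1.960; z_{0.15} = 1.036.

For a paired (one-sample on differences) test: n = ((z_{α/2} + z_β) / d)².
z_{α/2} + z_β = 1.960 + 1.036 = 2.996.
n = (2.996 / 0.96)² = 3.121² = 9.74.
Round up.

n = 10 pairs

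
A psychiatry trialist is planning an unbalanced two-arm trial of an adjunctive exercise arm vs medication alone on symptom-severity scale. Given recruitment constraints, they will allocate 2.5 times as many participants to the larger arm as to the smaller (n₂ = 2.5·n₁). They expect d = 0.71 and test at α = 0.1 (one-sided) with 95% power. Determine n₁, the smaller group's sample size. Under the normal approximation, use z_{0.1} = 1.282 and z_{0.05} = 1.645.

With allocation ratio k = n₂/n₁ = 2.5, Var(x̄₁−x̄₂) = σ²(1/n₁ + 1/(k·n₁)) = σ²·(k+1)/(k·n₁).
So n₁ = (1 + 1/k)·((z_{α} + z_β)/d)² = 1.400 × (2.927/0.71)².
n₁ = 1.400 × 17.00 = 23.8.
Round up: n₁ = 24, giving n₂ = 2.5 × 24 = 60.

n₁ = 24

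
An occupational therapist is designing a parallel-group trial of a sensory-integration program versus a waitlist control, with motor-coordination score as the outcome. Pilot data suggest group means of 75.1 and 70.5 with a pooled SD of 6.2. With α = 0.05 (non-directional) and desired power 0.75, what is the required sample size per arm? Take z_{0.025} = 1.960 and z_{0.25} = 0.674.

n = 26 per group

Cohen's d = |M₁ − M₂| / SD_pooled = |75.1 − 70.5| / 6.2 = 4.6 / 6.2 = 0.742.
For two independent groups with equal n: n = 2·((z_{α/2} + z_β) / d)².
z_{α/2} + z_β = 1.960 + 0.674 = 2.634.
n = 2 × (2.634 / 0.742)² = 2 × 3.550² = 2 × 12.60 = 25.2.
Round up to the next whole participant.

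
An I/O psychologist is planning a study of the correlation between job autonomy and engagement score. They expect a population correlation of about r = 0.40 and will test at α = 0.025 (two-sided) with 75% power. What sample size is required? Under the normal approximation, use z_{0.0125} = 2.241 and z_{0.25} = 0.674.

n = 51

Fisher's z: C = ½·ln((1+r)/(1−r)) = ½·ln(2.3333) = 0.4236.
n = ((z_{α/2} + z_β)/C)² + 3.
(2.241 + 0.674) / 0.4236 = 2.915 / 0.4236 = 6.881.
n = 6.881² + 3 = 47.35 + 3 = 50.4.
Round up.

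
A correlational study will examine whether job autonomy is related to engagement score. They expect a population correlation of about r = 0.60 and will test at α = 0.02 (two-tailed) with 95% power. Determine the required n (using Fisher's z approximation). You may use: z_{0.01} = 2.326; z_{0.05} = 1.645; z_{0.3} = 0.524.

n = 36

Fisher's z: C = ½·ln((1+r)/(1−r)) = ½·ln(4.0000) = 0.6931.
n = ((z_{α/2} + z_β)/C)² + 3.
(2.326 + 1.645) / 0.6931 = 3.971 / 0.6931 = 5.729.
n = 5.729² + 3 = 32.83 + 3 = 35.8.
Round up.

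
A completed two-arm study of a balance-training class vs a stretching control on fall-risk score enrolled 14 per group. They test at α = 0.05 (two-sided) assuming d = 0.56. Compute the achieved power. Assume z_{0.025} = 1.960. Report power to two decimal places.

power ≈ 0.32

For two equal groups, power = Φ(d·√(n/2) − z_{α/2}).
d·√(n/2) = 0.56 × √(14/2) = 0.56 × 2.646 = 1.482.
z_β = 1.482 − 1.960 = -0.478.
Power = Φ(-0.478) = 0.316.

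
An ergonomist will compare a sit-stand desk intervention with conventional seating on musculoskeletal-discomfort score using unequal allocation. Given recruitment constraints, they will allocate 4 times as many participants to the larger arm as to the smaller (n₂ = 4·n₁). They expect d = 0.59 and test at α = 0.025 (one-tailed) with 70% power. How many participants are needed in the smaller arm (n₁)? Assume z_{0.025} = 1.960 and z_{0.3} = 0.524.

With allocation ratio k = n₂/n₁ = 4, Var(x̄₁−x̄₂) = σ²(1/n₁ + 1/(k·n₁)) = σ²·(k+1)/(k·n₁).
So n₁ = (1 + 1/k)·((z_{α} + z_β)/d)² = 1.250 × (2.484/0.59)².
n₁ = 1.250 × 17.73 = 22.2.
Round up: n₁ = 23, giving n₂ = 4 × 23 = 92.

n₁ = 23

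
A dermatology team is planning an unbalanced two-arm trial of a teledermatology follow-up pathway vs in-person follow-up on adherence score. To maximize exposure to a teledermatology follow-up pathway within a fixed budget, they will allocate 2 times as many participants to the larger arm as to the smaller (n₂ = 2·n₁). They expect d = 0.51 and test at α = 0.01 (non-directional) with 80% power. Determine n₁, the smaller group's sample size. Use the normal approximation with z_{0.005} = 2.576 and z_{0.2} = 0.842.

n₁ = 68

With allocation ratio k = n₂/n₁ = 2, Var(x̄₁−x̄₂) = σ²(1/n₁ + 1/(k·n₁)) = σ²·(k+1)/(k·n₁).
So n₁ = (1 + 1/k)·((z_{α/2} + z_β)/d)² = 1.500 × (3.418/0.51)².
n₁ = 1.500 × 44.92 = 67.4.
Round up: n₁ = 68, giving n₂ = 2 × 68 = 136.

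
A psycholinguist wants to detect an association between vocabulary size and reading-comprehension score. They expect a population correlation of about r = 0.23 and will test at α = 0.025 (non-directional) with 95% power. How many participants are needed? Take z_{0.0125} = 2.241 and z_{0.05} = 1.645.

n = 279

Fisher's z: C = ½·ln((1+r)/(1−r)) = ½·ln(1.5974) = 0.2342.
n = ((z_{α/2} + z_β)/C)² + 3.
(2.241 + 1.645) / 0.2342 = 3.886 / 0.2342 = 16.593.
n = 16.593² + 3 = 275.32 + 3 = 278.3.
Round up.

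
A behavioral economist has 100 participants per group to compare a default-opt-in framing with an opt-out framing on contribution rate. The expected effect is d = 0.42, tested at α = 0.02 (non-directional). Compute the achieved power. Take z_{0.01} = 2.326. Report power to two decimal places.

power ≈ 0.74

For two equal groups, power = Φ(d·√(n/2) − z_{α/2}).
d·√(n/2) = 0.42 × √(100/2) = 0.42 × 7.071 = 2.970.
z_β = 2.970 − 2.326 = 0.644.
Power = Φ(0.644) = 0.740.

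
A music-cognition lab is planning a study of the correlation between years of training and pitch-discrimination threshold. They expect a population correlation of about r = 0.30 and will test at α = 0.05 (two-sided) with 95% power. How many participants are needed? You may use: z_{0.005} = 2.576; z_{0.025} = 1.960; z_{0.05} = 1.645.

Fisher's z: C = ½·ln((1+r)/(1−r)) = ½·ln(1.8571) = 0.3095.
n = ((z_{α/2} + z_β)/C)² + 3.
(1.960 + 1.645) / 0.3095 = 3.605 / 0.3095 = 11.648.
n = 11.648² + 3 = 135.67 + 3 = 138.7.
Round up.

n = 139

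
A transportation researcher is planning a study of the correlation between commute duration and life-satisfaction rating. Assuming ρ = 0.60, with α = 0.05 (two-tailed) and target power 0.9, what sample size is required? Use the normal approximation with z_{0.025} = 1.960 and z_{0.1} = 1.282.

Fisher's z: C = ½·ln((1+r)/(1−r)) = ½·ln(4.0000) = 0.6931.
n = ((z_{α/2} + z_β)/C)² + 3.
(1.960 + 1.282) / 0.6931 = 3.242 / 0.6931 = 4.678.
n = 4.678² + 3 = 21.88 + 3 = 24.9.
Round up.

n = 25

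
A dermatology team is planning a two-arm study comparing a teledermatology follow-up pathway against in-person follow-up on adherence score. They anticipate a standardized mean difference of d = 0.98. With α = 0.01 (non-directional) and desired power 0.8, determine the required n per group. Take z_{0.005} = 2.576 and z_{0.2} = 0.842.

n = 25 per group

For two independent groups with equal n: n = 2·((z_{α/2} + z_β) / d)².
z_{α/2} + z_β = 2.576 + 0.842 = 3.418.
n = 2 × (3.418 / 0.98)² = 2 × 3.488² = 2 × 12.16 = 24.3.
Round up to the next whole participant.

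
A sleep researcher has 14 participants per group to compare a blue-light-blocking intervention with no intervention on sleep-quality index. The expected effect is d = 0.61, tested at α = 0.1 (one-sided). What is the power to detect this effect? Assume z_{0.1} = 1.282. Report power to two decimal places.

For two equal groups, power = Φ(d·√(n/2) − z_{α}).
d·√(n/2) = 0.61 × √(14/2) = 0.61 × 2.646 = 1.614.
z_β = 1.614 − 1.282 = 0.332.
Power = Φ(0.332) = 0.630.

power ≈ 0.63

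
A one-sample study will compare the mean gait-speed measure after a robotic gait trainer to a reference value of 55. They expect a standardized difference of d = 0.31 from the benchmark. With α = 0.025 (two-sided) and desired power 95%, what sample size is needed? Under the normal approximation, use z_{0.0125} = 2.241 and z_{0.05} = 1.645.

For a one-sample test: n = ((z_{α/2} + z_β) / d)².
z_{α/2} + z_β = 2.241 + 1.645 = 3.886.
n = (3.886 / 0.31)² = 12.535² = 157.14.
Round up.

n = 158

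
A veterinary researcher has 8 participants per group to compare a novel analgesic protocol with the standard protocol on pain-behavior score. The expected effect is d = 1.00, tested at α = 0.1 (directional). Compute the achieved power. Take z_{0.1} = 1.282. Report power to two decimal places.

For two equal groups, power = Φ(d·√(n/2) − z_{α}).
d·√(n/2) = 1.00 × √(8/2) = 1.00 × 2.000 = 2.000.
z_β = 2.000 − 1.282 = 0.718.
Power = Φ(0.718) = 0.764.

power ≈ 0.76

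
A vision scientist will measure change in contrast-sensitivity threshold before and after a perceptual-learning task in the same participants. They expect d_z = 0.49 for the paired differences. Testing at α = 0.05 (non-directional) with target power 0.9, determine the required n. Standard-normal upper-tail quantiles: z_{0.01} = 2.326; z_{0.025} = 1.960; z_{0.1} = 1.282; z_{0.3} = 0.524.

For a paired (one-sample on differences) test: n = ((z_{α/2} + z_β) / d)².
z_{α/2} + z_β = 1.960 + 1.282 = 3.242.
n = (3.242 / 0.49)² = 6.616² = 43.78.
Round up.

n = 44 pairs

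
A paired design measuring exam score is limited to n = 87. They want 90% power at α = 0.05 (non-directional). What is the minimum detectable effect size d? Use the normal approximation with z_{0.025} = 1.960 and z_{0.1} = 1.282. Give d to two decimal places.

For a single sample (or paired design) of n = 87: d_min = (z_{α/2} + z_β)/√n.
z-sum = 1.960 + 1.282 = 3.242.
d_min = 3.242 / √87 = 3.242 / 9.327 = 0.348.

d_min ≈ 0.35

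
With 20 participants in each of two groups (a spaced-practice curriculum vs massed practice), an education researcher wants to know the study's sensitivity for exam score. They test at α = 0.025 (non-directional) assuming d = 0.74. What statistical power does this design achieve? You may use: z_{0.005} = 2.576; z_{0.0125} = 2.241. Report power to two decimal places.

power ≈ 0.54

For two equal groups, power = Φ(d·√(n/2) − z_{α/2}).
d·√(n/2) = 0.74 × √(20/2) = 0.74 × 3.162 = 2.340.
z_β = 2.340 − 2.241 = 0.099.
Power = Φ(0.099) = 0.539.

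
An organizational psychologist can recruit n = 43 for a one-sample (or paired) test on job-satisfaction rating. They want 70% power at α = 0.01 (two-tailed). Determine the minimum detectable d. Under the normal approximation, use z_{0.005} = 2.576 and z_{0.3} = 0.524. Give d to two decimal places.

For a single sample (or paired design) of n = 43: d_min = (z_{α/2} + z_β)/√n.
z-sum = 2.576 + 0.524 = 3.100.
d_min = 3.100 / √43 = 3.100 / 6.557 = 0.473.

d_min ≈ 0.47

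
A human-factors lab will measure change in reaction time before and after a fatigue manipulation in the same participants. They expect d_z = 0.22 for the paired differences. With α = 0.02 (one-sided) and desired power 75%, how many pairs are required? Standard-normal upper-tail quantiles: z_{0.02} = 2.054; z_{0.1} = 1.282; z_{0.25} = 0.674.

For a paired (one-sample on differences) test: n = ((z_{α} + z_β) / d)².
z_{α} + z_β = 2.054 + 0.674 = 2.728.
n = (2.728 / 0.22)² = 12.400² = 153.76.
Round up.

n = 154 pairs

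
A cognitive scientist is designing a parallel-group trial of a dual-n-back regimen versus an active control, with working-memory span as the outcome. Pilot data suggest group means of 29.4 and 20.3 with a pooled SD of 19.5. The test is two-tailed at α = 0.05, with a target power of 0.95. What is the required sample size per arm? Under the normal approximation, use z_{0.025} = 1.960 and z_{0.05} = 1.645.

Cohen's d = |M₁ − M₂| / SD_pooled = |29.4 − 20.3| / 19.5 = 9.1 / 19.5 = 0.467.
For two independent groups with equal n: n = 2·((z_{α/2} + z_β) / d)².
z_{α/2} + z_β = 1.960 + 1.645 = 3.605.
n = 2 × (3.605 / 0.467)² = 2 × 7.719² = 2 × 59.59 = 119.2.
Round up to the next whole participant.

n = 120 per group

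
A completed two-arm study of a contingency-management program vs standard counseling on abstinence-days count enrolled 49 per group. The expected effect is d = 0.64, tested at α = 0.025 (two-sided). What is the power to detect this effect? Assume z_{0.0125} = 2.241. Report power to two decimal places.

For two equal groups, power = Φ(d·√(n/2) − z_{α/2}).
d·√(n/2) = 0.64 × √(49/2) = 0.64 × 4.950 = 3.168.
z_β = 3.168 − 2.241 = 0.927.
Power = Φ(0.927) = 0.823.

power ≈ 0.82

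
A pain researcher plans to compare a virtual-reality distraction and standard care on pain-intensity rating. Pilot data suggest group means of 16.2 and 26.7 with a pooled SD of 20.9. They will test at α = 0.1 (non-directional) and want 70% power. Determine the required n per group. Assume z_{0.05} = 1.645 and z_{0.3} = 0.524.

Cohen's d = |M₁ − M₂| / SD_pooled = |16.2 − 26.7| / 20.9 = 10.5 / 20.9 = 0.502.
For two independent groups with equal n: n = 2·((z_{α/2} + z_β) / d)².
z_{α/2} + z_β = 1.645 + 0.524 = 2.169.
n = 2 × (2.169 / 0.502)² = 2 × 4.321² = 2 × 18.67 = 37.3.
Round up to the next whole participant.

n = 38 per group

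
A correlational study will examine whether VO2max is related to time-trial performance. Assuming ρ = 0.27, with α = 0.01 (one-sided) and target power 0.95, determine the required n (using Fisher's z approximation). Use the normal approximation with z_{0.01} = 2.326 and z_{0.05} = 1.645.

n = 209

Fisher's z: C = ½·ln((1+r)/(1−r)) = ½·ln(1.7397) = 0.2769.
n = ((z_{α} + z_β)/C)² + 3.
(2.326 + 1.645) / 0.2769 = 3.971 / 0.2769 = 14.341.
n = 14.341² + 3 = 205.66 + 3 = 208.7.
Round up.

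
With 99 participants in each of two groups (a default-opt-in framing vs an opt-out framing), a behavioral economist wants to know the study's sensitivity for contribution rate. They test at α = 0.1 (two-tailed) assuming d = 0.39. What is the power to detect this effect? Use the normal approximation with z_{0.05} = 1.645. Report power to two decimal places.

For two equal groups, power = Φ(d·√(n/2) − z_{α/2}).
d·√(n/2) = 0.39 × √(99/2) = 0.39 × 7.036 = 2.744.
z_β = 2.744 − 1.645 = 1.099.
Power = Φ(1.099) = 0.864.

power ≈ 0.86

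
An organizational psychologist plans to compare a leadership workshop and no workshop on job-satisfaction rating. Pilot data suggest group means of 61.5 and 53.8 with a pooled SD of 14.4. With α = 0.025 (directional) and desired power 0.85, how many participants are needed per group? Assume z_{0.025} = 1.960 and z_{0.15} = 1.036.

n = 63 per group

Cohen's d = |M₁ − M₂| / SD_pooled = |61.5 − 53.8| / 14.4 = 7.7 / 14.4 = 0.535.
For two independent groups with equal n: n = 2·((z_{α} + z_β) / d)².
z_{α} + z_β = 1.960 + 1.036 = 2.996.
n = 2 × (2.996 / 0.535)² = 2 × 5.600² = 2 × 31.36 = 62.7.
Round up to the next whole participant.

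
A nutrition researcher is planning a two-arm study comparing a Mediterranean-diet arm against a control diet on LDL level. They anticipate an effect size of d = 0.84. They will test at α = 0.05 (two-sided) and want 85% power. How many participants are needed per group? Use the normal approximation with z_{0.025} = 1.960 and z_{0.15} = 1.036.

n = 26 per group

For two independent groups with equal n: n = 2·((z_{α/2} + z_β) / d)².
z_{α/2} + z_β = 1.960 + 1.036 = 2.996.
n = 2 × (2.996 / 0.84)² = 2 × 3.567² = 2 × 12.72 = 25.4.
Round up to the next whole participant.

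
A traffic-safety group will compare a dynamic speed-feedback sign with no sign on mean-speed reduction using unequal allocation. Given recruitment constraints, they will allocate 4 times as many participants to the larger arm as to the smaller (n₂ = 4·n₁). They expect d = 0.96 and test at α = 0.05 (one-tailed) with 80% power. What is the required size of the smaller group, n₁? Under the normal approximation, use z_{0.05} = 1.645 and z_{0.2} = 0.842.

n₁ = 9

With allocation ratio k = n₂/n₁ = 4, Var(x̄₁−x̄₂) = σ²(1/n₁ + 1/(k·n₁)) = σ²·(k+1)/(k·n₁).
So n₁ = (1 + 1/k)·((z_{α} + z_β)/d)² = 1.250 × (2.487/0.96)².
n₁ = 1.250 × 6.71 = 8.4.
Round up: n₁ = 9, giving n₂ = 4 × 9 = 36.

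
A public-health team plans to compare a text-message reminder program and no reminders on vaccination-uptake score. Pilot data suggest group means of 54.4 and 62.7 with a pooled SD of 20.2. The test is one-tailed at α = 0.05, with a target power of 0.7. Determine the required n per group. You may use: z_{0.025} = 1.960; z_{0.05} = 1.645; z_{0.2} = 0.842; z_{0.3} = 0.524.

n = 56 per group

Cohen's d = |M₁ − M₂| / SD_pooled = |54.4 − 62.7| / 20.2 = 8.3 / 20.2 = 0.411.
For two independent groups with equal n: n = 2·((z_{α} + z_β) / d)².
z_{α} + z_β = 1.645 + 0.524 = 2.169.
n = 2 × (2.169 / 0.411)² = 2 × 5.277² = 2 × 27.85 = 55.7.
Round up to the next whole participant.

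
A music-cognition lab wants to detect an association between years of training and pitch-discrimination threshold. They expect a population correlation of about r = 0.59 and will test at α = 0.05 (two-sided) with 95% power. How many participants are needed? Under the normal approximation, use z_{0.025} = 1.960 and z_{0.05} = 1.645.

n = 32

Fisher's z: C = ½·ln((1+r)/(1−r)) = ½·ln(3.8780) = 0.6777.
n = ((z_{α/2} + z_β)/C)² + 3.
(1.960 + 1.645) / 0.6777 = 3.605 / 0.6777 = 5.319.
n = 5.319² + 3 = 28.30 + 3 = 31.3.
Round up.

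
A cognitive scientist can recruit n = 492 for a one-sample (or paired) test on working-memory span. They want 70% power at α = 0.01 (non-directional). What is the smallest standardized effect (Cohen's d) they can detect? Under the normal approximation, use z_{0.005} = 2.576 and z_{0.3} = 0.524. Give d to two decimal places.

For a single sample (or paired design) of n = 492: d_min = (z_{α/2} + z_β)/√n.
z-sum = 2.576 + 0.524 = 3.100.
d_min = 3.100 / √492 = 3.100 / 22.181 = 0.140.

d_min ≈ 0.14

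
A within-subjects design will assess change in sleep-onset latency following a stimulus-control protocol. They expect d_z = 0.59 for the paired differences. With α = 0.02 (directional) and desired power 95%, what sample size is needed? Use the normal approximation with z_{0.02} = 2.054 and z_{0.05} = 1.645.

n = 40 pairs

For a paired (one-sample on differences) test: n = ((z_{α} + z_β) / d)².
z_{α} + z_β = 2.054 + 1.645 = 3.699.
n = (3.699 / 0.59)² = 6.269² = 39.31.
Round up.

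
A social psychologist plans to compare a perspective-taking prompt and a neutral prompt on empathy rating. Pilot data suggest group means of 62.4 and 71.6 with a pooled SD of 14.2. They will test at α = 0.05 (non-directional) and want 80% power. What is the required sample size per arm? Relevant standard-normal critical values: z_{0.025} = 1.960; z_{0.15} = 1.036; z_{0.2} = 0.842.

n = 38 per group

Cohen's d = |M₁ − M₂| / SD_pooled = |62.4 − 71.6| / 14.2 = 9.2 / 14.2 = 0.648.
For two independent groups with equal n: n = 2·((z_{α/2} + z_β) / d)².
z_{α/2} + z_β = 1.960 + 0.842 = 2.802.
n = 2 × (2.802 / 0.648)² = 2 × 4.324² = 2 × 18.70 = 37.4.
Round up to the next whole participant.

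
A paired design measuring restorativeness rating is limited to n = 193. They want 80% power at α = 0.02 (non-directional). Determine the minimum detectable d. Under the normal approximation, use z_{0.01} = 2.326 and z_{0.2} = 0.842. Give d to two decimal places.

For a single sample (or paired design) of n = 193: d_min = (z_{α/2} + z_β)/√n.
z-sum = 2.326 + 0.842 = 3.168.
d_min = 3.168 / √193 = 3.168 / 13.892 = 0.228.

d_min ≈ 0.23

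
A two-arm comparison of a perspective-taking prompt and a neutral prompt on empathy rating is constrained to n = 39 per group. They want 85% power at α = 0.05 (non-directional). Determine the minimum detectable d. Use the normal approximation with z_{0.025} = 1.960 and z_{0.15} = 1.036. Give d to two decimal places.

For two independent groups of n = 39 each: d_min = (z_{α/2} + z_β)·√(2/n).
z-sum = 1.960 + 1.036 = 2.996.
d_min = 2.996 × √(2/39) = 2.996 × 0.2265 = 0.678.

d_min ≈ 0.68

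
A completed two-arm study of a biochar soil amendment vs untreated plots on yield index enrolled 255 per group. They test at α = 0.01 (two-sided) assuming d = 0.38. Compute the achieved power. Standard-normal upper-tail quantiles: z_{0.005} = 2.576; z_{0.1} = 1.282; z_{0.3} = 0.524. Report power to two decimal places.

power ≈ 0.96

For two equal groups, power = Φ(d·√(n/2) − z_{α/2}).
d·√(n/2) = 0.38 × √(255/2) = 0.38 × 11.292 = 4.291.
z_β = 4.291 − 2.576 = 1.715.
Power = Φ(1.715) = 0.957.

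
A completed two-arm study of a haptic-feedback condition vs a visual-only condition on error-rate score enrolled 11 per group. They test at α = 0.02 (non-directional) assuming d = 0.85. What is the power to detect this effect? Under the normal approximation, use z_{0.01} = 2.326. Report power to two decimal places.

For two equal groups, power = Φ(d·√(n/2) − z_{α/2}).
d·√(n/2) = 0.85 × √(11/2) = 0.85 × 2.345 = 1.993.
z_β = 1.993 − 2.326 = -0.333.
Power = Φ(-0.333) = 0.370.

power ≈ 0.37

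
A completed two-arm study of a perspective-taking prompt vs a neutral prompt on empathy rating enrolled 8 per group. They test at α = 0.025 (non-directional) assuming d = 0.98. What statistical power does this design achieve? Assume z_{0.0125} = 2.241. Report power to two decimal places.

power ≈ 0.39

For two equal groups, power = Φ(d·√(n/2) − z_{α/2}).
d·√(n/2) = 0.98 × √(8/2) = 0.98 × 2.000 = 1.960.
z_β = 1.960 − 2.241 = -0.281.
Power = Φ(-0.281) = 0.389.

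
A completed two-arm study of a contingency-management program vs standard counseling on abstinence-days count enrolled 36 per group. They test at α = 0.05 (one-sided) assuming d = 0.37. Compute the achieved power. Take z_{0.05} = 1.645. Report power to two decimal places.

For two equal groups, power = Φ(d·√(n/2) − z_{α}).
d·√(n/2) = 0.37 × √(36/2) = 0.37 × 4.243 = 1.570.
z_β = 1.570 − 1.645 = -0.075.
Power = Φ(-0.075) = 0.470.

power ≈ 0.47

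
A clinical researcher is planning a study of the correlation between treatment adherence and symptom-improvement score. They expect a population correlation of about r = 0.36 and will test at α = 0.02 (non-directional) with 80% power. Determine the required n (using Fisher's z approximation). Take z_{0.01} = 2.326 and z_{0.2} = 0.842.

n = 74

Fisher's z: C = ½·ln((1+r)/(1−r)) = ½·ln(2.1250) = 0.3769.
n = ((z_{α/2} + z_β)/C)² + 3.
(2.326 + 0.842) / 0.3769 = 3.168 / 0.3769 = 8.405.
n = 8.405² + 3 = 70.65 + 3 = 73.7.
Round up.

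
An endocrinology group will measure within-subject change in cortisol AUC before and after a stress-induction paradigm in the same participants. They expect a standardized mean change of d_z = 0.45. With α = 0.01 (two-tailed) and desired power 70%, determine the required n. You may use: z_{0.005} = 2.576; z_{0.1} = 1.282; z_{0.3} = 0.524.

For a paired (one-sample on differences) test: n = ((z_{α/2} + z_β) / d)².
z_{α/2} + z_β = 2.576 + 0.524 = 3.100.
n = (3.100 / 0.45)² = 6.889² = 47.46.
Round up.

n = 48 pairs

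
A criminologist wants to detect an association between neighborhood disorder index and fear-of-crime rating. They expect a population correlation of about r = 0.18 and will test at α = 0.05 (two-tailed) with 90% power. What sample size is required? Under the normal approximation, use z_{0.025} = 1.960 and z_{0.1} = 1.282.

Fisher's z: C = ½·ln((1+r)/(1−r)) = ½·ln(1.4390) = 0.1820.
n = ((z_{α/2} + z_β)/C)² + 3.
(1.960 + 1.282) / 0.1820 = 3.242 / 0.1820 = 17.813.
n = 17.813² + 3 = 317.31 + 3 = 320.3.
Round up.

n = 321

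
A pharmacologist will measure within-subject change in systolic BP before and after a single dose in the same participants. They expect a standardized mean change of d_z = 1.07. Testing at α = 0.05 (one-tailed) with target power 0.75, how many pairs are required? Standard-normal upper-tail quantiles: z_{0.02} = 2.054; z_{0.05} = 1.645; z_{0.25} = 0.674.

n = 5 pairs

For a paired (one-sample on differences) test: n = ((z_{α} + z_β) / d)².
z_{α} + z_β = 1.645 + 0.674 = 2.319.
n = (2.319 / 1.07)² = 2.167² = 4.70.
Round up.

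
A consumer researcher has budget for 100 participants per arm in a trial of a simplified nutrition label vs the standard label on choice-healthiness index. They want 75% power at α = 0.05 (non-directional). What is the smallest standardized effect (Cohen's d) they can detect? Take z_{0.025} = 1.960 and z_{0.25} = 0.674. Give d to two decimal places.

For two independent groups of n = 100 each: d_min = (z_{α/2} + z_β)·√(2/n).
z-sum = 1.960 + 0.674 = 2.634.
d_min = 2.634 × √(2/100) = 2.634 × 0.1414 = 0.373.

d_min ≈ 0.37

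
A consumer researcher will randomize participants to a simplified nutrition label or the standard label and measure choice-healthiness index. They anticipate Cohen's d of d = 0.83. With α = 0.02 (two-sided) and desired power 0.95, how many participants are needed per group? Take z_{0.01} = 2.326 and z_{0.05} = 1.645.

n = 46 per group

For two independent groups with equal n: n = 2·((z_{α/2} + z_β) / d)².
z_{α/2} + z_β = 2.326 + 1.645 = 3.971.
n = 2 × (3.971 / 0.83)² = 2 × 4.784² = 2 × 22.89 = 45.8.
Round up to the next whole participant.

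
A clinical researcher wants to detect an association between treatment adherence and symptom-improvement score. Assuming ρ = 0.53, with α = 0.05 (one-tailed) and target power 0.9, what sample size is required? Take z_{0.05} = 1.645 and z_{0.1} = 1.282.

n = 28

Fisher's z: C = ½·ln((1+r)/(1−r)) = ½·ln(3.2553) = 0.5901.
n = ((z_{α} + z_β)/C)² + 3.
(1.645 + 1.282) / 0.5901 = 2.927 / 0.5901 = 4.960.
n = 4.960² + 3 = 24.60 + 3 = 27.6.
Round up.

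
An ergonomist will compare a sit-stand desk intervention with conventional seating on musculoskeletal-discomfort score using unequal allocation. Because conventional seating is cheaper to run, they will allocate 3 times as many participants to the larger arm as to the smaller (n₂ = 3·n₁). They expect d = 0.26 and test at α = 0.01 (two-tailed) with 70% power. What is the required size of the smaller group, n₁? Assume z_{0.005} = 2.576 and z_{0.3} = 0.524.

n₁ = 190

With allocation ratio k = n₂/n₁ = 3, Var(x̄₁−x̄₂) = σ²(1/n₁ + 1/(k·n₁)) = σ²·(k+1)/(k·n₁).
So n₁ = (1 + 1/k)·((z_{α/2} + z_β)/d)² = 1.333 × (3.100/0.26)².
n₁ = 1.333 × 142.16 = 189.5.
Round up: n₁ = 190, giving n₂ = 3 × 190 = 570.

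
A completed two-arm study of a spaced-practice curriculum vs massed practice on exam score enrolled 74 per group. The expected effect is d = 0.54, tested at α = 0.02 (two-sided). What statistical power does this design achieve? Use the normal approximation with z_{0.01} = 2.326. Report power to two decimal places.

power ≈ 0.83

For two equal groups, power = Φ(d·√(n/2) − z_{α/2}).
d·√(n/2) = 0.54 × √(74/2) = 0.54 × 6.083 = 3.285.
z_β = 3.285 − 2.326 = 0.959.
Power = Φ(0.959) = 0.831.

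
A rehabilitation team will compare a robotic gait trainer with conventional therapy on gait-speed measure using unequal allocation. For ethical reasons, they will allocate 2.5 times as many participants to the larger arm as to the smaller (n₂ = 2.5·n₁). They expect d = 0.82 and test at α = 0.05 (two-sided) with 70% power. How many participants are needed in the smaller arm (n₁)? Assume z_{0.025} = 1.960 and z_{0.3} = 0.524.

n₁ = 13

With allocation ratio k = n₂/n₁ = 2.5, Var(x̄₁−x̄₂) = σ²(1/n₁ + 1/(k·n₁)) = σ²·(k+1)/(k·n₁).
So n₁ = (1 + 1/k)·((z_{α/2} + z_β)/d)² = 1.400 × (2.484/0.82)².
n₁ = 1.400 × 9.18 = 12.8.
Round up: n₁ = 13, giving n₂ = ⌈2.5 × 13⌉ = ⌈32.5⌉ = 33.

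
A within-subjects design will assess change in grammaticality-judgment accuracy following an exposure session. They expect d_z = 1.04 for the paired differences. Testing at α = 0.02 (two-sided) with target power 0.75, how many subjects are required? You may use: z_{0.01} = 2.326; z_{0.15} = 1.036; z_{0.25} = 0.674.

n = 9 pairs

For a paired (one-sample on differences) test: n = ((z_{α/2} + z_β) / d)².
z_{α/2} + z_β = 2.326 + 0.674 = 3.000.
n = (3.000 / 1.04)² = 2.885² = 8.32.
Round up.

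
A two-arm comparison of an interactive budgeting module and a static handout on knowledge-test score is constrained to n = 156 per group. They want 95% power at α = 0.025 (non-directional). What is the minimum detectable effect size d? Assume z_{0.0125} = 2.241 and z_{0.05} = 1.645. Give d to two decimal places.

d_min ≈ 0.44

For two independent groups of n = 156 each: d_min = (z_{α/2} + z_β)·√(2/n).
z-sum = 2.241 + 1.645 = 3.886.
d_min = 3.886 × √(2/156) = 3.886 × 0.1132 = 0.440.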